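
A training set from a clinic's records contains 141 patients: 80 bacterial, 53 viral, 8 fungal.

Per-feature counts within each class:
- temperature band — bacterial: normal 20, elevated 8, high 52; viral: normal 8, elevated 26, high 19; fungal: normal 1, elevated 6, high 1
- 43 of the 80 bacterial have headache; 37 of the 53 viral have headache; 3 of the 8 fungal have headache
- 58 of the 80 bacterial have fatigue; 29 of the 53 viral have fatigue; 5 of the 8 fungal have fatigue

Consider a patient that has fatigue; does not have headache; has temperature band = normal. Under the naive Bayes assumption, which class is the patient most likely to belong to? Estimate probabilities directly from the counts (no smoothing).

bacterial

bacterial: (80/141) × (20/80) × (37/80) × (58/80) ≈ 0.0475621
viral: (53/141) × (8/53) × (16/53) × (29/53) ≈ 0.0093721
fungal: (8/141) × (1/8) × (5/8) × (5/8) ≈ 0.00277039
Highest score → bacterial.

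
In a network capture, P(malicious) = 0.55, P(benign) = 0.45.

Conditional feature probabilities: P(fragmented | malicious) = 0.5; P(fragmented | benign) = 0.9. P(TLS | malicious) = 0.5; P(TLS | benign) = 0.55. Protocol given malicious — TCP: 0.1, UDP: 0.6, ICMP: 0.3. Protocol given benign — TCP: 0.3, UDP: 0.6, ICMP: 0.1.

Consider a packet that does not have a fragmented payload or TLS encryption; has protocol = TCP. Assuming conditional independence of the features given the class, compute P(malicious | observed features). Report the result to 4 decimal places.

0.6936

malicious: 0.55 × (1−0.5) × (1−0.5) × 0.1 = 0.01375
benign: 0.45 × (1−0.9) × (1−0.55) × 0.3 = 0.006075
P(malicious | x) = 0.01375 / 0.019825 ≈ 0.6936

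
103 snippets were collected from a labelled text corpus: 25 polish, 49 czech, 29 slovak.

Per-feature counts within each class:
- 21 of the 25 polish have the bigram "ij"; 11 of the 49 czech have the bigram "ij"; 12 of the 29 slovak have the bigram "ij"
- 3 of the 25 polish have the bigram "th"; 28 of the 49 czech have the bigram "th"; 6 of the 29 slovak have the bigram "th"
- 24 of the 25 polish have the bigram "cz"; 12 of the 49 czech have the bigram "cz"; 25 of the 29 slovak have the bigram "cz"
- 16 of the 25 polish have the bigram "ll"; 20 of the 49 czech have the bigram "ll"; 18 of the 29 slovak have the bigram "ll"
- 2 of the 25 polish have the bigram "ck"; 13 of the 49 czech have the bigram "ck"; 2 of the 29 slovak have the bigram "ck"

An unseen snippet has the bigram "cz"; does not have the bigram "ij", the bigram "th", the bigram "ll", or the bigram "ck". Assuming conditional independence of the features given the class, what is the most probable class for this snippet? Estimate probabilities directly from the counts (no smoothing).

slovak

polish: (25/103) × (4/25) × (22/25) × (24/25) × (9/25) × (23/25) ≈ 0.0108659
czech: (49/103) × (38/49) × (21/49) × (12/49) × (29/49) × (36/49) ≈ 0.0168369
slovak: (29/103) × (17/29) × (23/29) × (25/29) × (11/29) × (27/29) ≈ 0.0398514
Highest score → slovak.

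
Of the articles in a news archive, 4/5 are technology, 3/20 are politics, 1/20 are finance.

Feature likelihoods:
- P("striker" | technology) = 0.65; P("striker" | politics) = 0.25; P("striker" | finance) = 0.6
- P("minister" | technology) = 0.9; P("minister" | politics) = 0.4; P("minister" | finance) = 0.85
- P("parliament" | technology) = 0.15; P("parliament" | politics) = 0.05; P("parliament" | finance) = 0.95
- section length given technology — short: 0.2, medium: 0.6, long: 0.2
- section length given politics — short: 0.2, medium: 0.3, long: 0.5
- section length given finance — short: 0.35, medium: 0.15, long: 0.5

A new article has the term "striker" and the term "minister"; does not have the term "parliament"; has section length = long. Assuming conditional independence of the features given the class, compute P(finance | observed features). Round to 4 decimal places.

0.0073

technology: 0.8 × 0.65 × 0.9 × (1−0.15) × 0.2 = 0.07956
politics: 0.15 × 0.25 × 0.4 × (1−0.05) × 0.5 = 0.007125
finance: 0.05 × 0.6 × 0.85 × (1−0.95) × 0.5 = 0.0006375
P(finance | x) = 0.0006375 / 0.0873225 ≈ 0.0073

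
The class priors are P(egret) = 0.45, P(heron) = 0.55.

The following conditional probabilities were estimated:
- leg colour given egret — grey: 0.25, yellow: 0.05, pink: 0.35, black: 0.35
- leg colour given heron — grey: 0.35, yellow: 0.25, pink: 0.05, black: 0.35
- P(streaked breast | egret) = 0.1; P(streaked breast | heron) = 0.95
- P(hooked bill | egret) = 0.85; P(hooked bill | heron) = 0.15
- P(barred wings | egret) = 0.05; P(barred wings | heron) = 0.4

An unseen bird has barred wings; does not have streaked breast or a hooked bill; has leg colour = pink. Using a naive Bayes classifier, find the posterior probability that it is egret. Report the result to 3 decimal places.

0.695

egret: 0.45 × 0.35 × (1−0.1) × (1−0.85) × 0.05 = 0.001063125
heron: 0.55 × 0.05 × (1−0.95) × (1−0.15) × 0.4 = 0.0004675
P(egret | x) = 0.001063125 / 0.001530625 ≈ 0.695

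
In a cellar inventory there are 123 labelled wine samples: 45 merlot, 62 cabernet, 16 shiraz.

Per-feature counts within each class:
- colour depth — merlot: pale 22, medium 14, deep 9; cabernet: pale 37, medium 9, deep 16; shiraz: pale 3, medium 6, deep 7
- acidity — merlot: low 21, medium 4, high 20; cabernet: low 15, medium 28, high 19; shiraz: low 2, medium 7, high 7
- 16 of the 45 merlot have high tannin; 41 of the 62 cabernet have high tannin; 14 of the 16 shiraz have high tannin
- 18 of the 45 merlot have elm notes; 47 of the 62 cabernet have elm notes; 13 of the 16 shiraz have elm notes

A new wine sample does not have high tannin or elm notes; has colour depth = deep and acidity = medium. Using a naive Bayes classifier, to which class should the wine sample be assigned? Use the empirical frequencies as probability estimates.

cabernet

merlot: (45/123) × (9/45) × (4/45) × (29/45) × (27/45) ≈ 0.00251491
cabernet: (62/123) × (16/62) × (28/62) × (21/62) × (15/62) ≈ 0.00481403
shiraz: (16/123) × (7/16) × (7/16) × (2/16) × (3/16) ≈ 0.000583556
Highest score → cabernet.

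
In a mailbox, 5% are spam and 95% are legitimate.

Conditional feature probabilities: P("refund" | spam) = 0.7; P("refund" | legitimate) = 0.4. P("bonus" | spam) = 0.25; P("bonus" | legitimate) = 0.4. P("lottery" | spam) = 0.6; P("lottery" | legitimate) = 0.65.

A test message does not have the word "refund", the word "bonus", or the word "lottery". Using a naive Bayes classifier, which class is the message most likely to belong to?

legitimate

spam: 0.05 × (1−0.7) × (1−0.25) × (1−0.6) = 0.0045
legitimate: 0.95 × (1−0.4) × (1−0.4) × (1−0.65) = 0.1197
Highest score → legitimate.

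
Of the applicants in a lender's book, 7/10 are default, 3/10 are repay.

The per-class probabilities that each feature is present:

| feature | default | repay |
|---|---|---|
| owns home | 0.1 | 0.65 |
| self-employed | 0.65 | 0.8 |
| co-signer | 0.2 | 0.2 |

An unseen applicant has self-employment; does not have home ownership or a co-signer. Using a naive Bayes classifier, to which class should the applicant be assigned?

default: 0.7 × (1−0.1) × 0.65 × (1−0.2) = 0.3276
repay: 0.3 × (1−0.65) × 0.8 × (1−0.2) = 0.0672
Highest score → default.

default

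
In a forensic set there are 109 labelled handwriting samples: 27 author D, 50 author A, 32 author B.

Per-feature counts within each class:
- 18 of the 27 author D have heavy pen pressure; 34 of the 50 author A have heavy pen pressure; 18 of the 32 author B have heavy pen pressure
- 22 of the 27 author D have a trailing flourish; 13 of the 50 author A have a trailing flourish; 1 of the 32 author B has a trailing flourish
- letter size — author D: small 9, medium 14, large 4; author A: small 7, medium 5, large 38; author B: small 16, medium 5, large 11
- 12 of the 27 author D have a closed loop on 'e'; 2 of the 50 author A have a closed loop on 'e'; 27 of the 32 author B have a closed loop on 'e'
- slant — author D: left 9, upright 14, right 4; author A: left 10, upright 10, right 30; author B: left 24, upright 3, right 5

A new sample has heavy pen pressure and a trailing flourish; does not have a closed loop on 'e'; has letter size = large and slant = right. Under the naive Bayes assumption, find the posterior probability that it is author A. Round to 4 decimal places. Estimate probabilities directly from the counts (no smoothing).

0.9547

author D: (27/109) × (18/27) × (22/27) × (4/27) × (15/27) × (4/27) ≈ 0.00164068
author A: (50/109) × (34/50) × (13/50) × (38/50) × (48/50) × (30/50) ≈ 0.0355027
author B: (32/109) × (18/32) × (1/32) × (11/32) × (5/32) × (5/32) ≈ 0.0000433091
P(author A | x) = 0.0355027 / 0.0371866891 ≈ 0.9547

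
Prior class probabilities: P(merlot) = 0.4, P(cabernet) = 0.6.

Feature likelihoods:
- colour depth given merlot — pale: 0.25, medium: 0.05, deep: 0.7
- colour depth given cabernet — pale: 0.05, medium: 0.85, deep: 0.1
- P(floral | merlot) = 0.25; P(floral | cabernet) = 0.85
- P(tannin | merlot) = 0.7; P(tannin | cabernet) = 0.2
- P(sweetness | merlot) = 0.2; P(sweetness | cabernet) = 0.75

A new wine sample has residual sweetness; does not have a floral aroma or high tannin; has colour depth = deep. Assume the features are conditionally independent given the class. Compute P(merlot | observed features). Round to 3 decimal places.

merlot: 0.4 × 0.7 × (1−0.25) × (1−0.7) × 0.2 = 0.0126
cabernet: 0.6 × 0.1 × (1−0.85) × (1−0.2) × 0.75 = 0.0054
P(merlot | x) = 0.0126 / 0.018 ≈ 0.700

0.700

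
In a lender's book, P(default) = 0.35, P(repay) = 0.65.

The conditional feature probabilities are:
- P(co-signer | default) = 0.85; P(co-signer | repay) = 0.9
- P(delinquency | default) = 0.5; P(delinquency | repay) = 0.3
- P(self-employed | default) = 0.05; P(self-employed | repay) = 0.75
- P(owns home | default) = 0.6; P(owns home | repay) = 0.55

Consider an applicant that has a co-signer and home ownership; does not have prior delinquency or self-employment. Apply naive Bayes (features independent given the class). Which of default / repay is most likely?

default

default: 0.35 × 0.85 × (1−0.5) × (1−0.05) × 0.6 = 0.0847875
repay: 0.65 × 0.9 × (1−0.3) × (1−0.75) × 0.55 = 0.05630625
Highest score → default.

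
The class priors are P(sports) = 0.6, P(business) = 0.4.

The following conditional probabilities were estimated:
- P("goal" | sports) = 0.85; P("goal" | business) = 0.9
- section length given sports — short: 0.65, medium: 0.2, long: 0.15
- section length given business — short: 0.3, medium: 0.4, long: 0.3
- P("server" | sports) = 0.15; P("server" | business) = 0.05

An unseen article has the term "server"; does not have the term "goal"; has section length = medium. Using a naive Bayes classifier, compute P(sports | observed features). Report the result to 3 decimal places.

0.771

sports: 0.6 × (1−0.85) × 0.2 × 0.15 = 0.0027
business: 0.4 × (1−0.9) × 0.4 × 0.05 = 0.0008
P(sports | x) = 0.0027 / 0.0035 ≈ 0.771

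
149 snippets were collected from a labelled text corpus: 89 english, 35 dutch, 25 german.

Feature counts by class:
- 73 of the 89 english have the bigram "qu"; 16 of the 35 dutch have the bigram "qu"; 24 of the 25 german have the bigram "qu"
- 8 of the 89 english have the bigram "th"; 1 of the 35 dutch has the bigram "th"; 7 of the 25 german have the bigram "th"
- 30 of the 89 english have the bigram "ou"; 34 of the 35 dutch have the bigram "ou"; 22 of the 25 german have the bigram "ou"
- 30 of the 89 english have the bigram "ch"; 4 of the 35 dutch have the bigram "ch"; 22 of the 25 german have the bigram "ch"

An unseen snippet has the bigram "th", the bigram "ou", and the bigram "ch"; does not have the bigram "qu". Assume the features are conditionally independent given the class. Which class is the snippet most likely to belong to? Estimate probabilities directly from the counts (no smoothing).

english: (89/149) × (16/89) × (8/89) × (30/89) × (30/89) ≈ 0.00109672
dutch: (35/149) × (19/35) × (1/35) × (34/35) × (4/35) ≈ 0.000404485
german: (25/149) × (1/25) × (7/25) × (22/25) × (22/25) ≈ 0.00145525
Highest score → german.

german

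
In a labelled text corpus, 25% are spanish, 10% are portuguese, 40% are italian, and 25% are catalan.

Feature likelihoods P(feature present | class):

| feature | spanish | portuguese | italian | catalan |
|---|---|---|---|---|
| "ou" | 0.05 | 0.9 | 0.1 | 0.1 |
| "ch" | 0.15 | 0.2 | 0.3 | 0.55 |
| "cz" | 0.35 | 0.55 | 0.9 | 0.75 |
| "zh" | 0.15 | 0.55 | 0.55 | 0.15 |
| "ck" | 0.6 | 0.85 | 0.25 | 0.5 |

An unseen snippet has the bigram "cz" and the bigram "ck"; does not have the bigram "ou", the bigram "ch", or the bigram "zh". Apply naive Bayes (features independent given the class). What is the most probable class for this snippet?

spanish

spanish: 0.25 × (1−0.05) × (1−0.15) × 0.35 × (1−0.15) × 0.6 = 0.0360346875
portuguese: 0.1 × (1−0.9) × (1−0.2) × 0.55 × (1−0.55) × 0.85 = 0.001683
italian: 0.4 × (1−0.1) × (1−0.3) × 0.9 × (1−0.55) × 0.25 = 0.025515
catalan: 0.25 × (1−0.1) × (1−0.55) × 0.75 × (1−0.15) × 0.5 = 0.0322734375
Highest score → spanish.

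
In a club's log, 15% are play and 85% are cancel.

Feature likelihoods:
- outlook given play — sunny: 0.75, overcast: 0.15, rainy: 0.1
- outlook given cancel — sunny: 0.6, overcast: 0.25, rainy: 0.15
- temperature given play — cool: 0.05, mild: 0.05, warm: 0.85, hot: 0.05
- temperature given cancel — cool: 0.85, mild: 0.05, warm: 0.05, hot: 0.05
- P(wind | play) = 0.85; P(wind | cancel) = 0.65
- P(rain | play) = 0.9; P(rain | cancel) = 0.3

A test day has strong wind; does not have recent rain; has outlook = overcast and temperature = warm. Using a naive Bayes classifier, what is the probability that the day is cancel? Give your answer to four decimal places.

play: 0.15 × 0.15 × 0.85 × 0.85 × (1−0.9) = 0.001625625
cancel: 0.85 × 0.25 × 0.05 × 0.65 × (1−0.3) = 0.004834375
P(cancel | x) = 0.004834375 / 0.00646 ≈ 0.7484

0.7484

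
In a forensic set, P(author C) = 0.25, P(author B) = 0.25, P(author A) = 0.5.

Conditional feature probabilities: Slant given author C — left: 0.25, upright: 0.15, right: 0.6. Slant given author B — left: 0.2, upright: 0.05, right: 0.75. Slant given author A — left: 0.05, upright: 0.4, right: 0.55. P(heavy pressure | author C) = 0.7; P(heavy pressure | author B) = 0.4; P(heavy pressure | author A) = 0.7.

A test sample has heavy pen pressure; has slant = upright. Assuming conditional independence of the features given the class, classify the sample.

author C: 0.25 × 0.15 × 0.7 = 0.02625
author B: 0.25 × 0.05 × 0.4 = 0.005
author A: 0.5 × 0.4 × 0.7 = 0.14
Highest score → author A.

author A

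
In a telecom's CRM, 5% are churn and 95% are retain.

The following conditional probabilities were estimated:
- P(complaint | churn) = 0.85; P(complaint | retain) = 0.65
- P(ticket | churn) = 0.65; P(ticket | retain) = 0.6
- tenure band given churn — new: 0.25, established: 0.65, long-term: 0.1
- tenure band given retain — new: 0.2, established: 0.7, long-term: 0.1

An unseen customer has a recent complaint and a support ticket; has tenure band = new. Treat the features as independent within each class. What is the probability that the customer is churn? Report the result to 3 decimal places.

0.085

churn: 0.05 × 0.85 × 0.65 × 0.25 = 0.00690625
retain: 0.95 × 0.65 × 0.6 × 0.2 = 0.0741
P(churn | x) = 0.00690625 / 0.08100625 ≈ 0.085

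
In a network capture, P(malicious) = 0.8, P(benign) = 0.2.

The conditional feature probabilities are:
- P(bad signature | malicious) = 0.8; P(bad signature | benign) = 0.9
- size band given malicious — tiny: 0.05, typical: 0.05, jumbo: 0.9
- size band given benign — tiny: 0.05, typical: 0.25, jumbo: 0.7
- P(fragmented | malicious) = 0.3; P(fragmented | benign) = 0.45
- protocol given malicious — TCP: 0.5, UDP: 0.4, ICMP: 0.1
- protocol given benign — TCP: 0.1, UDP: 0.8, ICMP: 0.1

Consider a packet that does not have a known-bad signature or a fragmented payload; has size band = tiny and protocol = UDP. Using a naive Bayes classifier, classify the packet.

malicious: 0.8 × (1−0.8) × 0.05 × (1−0.3) × 0.4 = 0.00224
benign: 0.2 × (1−0.9) × 0.05 × (1−0.45) × 0.8 = 0.00044
Highest score → malicious.

malicious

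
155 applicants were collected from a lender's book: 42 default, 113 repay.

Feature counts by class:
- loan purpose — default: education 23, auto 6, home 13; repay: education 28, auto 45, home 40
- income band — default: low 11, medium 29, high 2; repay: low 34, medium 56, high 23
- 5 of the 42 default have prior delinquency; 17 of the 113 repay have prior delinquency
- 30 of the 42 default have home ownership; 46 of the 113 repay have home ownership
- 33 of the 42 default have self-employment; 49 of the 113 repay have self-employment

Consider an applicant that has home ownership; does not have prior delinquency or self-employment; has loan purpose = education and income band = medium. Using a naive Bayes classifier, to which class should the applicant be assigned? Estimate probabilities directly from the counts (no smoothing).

default: (42/155) × (23/42) × (29/42) × (37/42) × (30/42) × (9/42) ≈ 0.0138154
repay: (113/155) × (28/113) × (56/113) × (96/113) × (46/113) × (64/113) ≈ 0.0175352
Highest score → repay.

repay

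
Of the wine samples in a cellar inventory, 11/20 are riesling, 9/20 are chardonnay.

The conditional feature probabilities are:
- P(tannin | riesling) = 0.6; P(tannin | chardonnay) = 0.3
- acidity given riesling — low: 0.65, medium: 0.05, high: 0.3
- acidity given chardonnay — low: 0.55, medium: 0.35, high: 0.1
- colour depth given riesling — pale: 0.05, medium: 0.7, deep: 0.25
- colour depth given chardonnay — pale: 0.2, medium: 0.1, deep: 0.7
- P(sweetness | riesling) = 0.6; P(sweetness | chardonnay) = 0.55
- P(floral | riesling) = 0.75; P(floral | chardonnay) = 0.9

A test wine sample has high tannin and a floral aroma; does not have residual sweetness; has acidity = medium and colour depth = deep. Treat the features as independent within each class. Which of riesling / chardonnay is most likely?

chardonnay

riesling: 0.55 × 0.6 × 0.05 × 0.25 × (1−0.6) × 0.75 = 0.0012375
chardonnay: 0.45 × 0.3 × 0.35 × 0.7 × (1−0.55) × 0.9 = 0.013395375
Highest score → chardonnay.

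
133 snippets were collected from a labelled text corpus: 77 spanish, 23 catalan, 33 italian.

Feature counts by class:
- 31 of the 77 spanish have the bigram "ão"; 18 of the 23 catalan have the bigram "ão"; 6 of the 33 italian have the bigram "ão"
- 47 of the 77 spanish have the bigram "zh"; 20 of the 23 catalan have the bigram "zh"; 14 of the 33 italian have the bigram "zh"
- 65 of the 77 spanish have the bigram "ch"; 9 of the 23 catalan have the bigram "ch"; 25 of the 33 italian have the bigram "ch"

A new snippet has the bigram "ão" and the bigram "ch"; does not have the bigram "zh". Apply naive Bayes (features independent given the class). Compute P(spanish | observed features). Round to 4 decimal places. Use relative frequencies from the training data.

spanish: (77/133) × (31/77) × (30/77) × (65/77) ≈ 0.076659
catalan: (23/133) × (18/23) × (3/23) × (9/23) ≈ 0.00690763
italian: (33/133) × (6/33) × (19/33) × (25/33) ≈ 0.0196773
P(spanish | x) = 0.076659 / 0.10324393 ≈ 0.7425

0.7425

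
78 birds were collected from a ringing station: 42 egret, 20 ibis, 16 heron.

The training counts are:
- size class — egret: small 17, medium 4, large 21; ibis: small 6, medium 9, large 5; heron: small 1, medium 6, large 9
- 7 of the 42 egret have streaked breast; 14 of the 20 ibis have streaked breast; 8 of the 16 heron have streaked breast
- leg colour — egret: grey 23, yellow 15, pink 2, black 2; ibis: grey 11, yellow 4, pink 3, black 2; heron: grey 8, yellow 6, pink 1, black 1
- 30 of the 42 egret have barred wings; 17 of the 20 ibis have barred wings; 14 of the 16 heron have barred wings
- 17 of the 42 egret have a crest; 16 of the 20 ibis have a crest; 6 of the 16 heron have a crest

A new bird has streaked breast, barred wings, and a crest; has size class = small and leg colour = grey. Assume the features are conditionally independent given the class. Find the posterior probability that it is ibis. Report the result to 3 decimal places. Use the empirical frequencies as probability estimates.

egret: (42/78) × (17/42) × (7/42) × (23/42) × (30/42) × (17/42) ≈ 0.00575113
ibis: (20/78) × (6/20) × (14/20) × (11/20) × (17/20) × (16/20) ≈ 0.0201385
heron: (16/78) × (1/16) × (8/16) × (8/16) × (14/16) × (6/16) ≈ 0.00105168
P(ibis | x) = 0.0201385 / 0.02694131 ≈ 0.747

0.747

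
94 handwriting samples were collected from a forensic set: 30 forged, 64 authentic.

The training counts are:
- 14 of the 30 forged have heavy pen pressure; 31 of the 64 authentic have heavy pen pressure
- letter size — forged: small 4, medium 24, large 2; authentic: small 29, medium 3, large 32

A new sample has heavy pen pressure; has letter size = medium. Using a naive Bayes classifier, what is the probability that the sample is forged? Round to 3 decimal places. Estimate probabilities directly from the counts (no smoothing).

forged: (30/94) × (14/30) × (24/30) ≈ 0.119149
authentic: (64/94) × (31/64) × (3/64) ≈ 0.0154588
P(forged | x) = 0.119149 / 0.1346078 ≈ 0.885

0.885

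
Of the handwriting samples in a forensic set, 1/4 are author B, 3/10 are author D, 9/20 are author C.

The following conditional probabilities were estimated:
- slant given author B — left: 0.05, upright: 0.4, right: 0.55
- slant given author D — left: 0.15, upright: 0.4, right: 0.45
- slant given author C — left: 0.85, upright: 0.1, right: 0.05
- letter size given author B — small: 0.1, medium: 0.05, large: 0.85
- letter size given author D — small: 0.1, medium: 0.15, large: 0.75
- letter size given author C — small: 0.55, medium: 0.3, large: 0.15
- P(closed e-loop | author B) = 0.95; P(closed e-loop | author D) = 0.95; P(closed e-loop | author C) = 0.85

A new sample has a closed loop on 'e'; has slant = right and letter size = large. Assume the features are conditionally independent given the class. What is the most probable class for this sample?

author B

author B: 0.25 × 0.55 × 0.85 × 0.95 = 0.11103125
author D: 0.3 × 0.45 × 0.75 × 0.95 = 0.0961875
author C: 0.45 × 0.05 × 0.15 × 0.85 = 0.00286875
Highest score → author B.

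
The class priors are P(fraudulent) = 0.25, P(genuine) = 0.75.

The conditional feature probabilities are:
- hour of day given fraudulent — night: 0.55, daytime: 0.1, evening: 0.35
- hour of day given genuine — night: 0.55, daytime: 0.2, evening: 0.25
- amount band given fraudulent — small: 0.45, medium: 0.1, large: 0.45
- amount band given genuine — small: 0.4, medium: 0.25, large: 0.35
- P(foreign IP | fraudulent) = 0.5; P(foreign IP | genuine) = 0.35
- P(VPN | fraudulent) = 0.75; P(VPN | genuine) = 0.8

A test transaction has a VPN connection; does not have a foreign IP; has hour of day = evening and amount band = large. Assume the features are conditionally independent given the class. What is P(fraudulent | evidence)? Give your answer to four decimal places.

fraudulent: 0.25 × 0.35 × 0.45 × (1−0.5) × 0.75 = 0.014765625
genuine: 0.75 × 0.25 × 0.35 × (1−0.35) × 0.8 = 0.034125
P(fraudulent | x) = 0.014765625 / 0.048890625 ≈ 0.3020

0.3020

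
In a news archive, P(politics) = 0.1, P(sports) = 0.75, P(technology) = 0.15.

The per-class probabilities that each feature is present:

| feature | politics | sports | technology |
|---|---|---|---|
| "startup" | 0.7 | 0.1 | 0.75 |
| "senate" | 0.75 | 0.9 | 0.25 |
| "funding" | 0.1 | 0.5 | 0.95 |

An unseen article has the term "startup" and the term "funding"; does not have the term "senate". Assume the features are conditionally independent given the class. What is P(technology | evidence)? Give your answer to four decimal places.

0.9358

politics: 0.1 × 0.7 × (1−0.75) × 0.1 = 0.00175
sports: 0.75 × 0.1 × (1−0.9) × 0.5 = 0.00375
technology: 0.15 × 0.75 × (1−0.25) × 0.95 = 0.08015625
P(technology | x) = 0.08015625 / 0.08565625 ≈ 0.9358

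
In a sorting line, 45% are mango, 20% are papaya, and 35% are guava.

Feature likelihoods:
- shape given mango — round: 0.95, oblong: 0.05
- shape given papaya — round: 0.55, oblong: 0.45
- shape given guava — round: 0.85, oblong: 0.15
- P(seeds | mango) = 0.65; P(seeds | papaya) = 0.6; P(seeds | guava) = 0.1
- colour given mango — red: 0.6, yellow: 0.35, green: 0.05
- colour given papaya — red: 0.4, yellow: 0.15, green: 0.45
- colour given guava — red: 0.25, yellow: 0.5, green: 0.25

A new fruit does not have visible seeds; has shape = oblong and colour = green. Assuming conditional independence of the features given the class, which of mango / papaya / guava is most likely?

mango: 0.45 × 0.05 × (1−0.65) × 0.05 = 0.00039375
papaya: 0.2 × 0.45 × (1−0.6) × 0.45 = 0.0162
guava: 0.35 × 0.15 × (1−0.1) × 0.25 = 0.0118125
Highest score → papaya.

papaya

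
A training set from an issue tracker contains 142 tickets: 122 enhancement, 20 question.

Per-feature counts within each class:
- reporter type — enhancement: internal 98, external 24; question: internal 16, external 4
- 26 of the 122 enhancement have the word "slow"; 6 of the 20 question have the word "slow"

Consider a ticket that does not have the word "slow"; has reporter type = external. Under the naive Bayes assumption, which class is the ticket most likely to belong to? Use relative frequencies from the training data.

enhancement: (122/142) × (24/122) × (96/122) ≈ 0.132995
question: (20/142) × (4/20) × (14/20) ≈ 0.0197183
Highest score → enhancement.

enhancement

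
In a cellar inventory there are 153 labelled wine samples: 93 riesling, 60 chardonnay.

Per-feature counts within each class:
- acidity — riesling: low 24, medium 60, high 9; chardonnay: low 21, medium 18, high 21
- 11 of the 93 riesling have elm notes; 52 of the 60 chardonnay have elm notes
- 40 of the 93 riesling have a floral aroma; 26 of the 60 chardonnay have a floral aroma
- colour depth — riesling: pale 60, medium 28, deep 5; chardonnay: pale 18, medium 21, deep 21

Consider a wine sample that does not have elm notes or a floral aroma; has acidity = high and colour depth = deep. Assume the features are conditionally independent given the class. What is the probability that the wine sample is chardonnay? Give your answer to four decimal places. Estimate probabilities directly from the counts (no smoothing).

riesling: (93/153) × (9/93) × (82/93) × (53/93) × (5/93) ≈ 0.00158914
chardonnay: (60/153) × (21/60) × (8/60) × (34/60) × (21/60) ≈ 0.00362963
P(chardonnay | x) = 0.00362963 / 0.00521877 ≈ 0.6955

0.6955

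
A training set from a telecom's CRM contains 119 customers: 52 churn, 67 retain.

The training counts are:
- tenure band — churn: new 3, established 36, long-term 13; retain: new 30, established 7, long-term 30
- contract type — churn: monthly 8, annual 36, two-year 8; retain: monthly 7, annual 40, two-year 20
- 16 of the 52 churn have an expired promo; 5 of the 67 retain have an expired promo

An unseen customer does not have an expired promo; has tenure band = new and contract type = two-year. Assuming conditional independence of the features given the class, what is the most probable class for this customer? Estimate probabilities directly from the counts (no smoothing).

churn: (52/119) × (3/52) × (8/52) × (36/52) ≈ 0.0026851
retain: (67/119) × (30/67) × (20/67) × (62/67) ≈ 0.069638
Highest score → retain.

retain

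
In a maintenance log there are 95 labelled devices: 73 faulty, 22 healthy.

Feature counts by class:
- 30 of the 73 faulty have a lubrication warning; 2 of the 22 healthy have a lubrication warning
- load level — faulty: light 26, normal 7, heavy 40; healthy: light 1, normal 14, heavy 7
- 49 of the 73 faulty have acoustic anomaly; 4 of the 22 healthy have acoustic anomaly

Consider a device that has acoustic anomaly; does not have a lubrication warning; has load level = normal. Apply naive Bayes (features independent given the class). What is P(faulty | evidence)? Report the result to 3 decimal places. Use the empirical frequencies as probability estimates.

0.545

faulty: (73/95) × (43/73) × (7/73) × (49/73) ≈ 0.0291335
healthy: (22/95) × (20/22) × (14/22) × (4/22) ≈ 0.0243584
P(faulty | x) = 0.0291335 / 0.0534919 ≈ 0.545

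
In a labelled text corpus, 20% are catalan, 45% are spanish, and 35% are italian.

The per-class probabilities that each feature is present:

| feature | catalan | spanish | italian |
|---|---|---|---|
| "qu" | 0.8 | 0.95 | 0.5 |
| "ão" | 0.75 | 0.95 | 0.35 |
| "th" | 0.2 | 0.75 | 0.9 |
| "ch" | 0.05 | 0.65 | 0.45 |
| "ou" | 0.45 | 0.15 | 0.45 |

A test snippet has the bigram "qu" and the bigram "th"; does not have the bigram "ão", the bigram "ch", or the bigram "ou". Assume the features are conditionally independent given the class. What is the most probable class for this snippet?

catalan: 0.2 × 0.8 × (1−0.75) × 0.2 × (1−0.05) × (1−0.45) = 0.00418
spanish: 0.45 × 0.95 × (1−0.95) × 0.75 × (1−0.65) × (1−0.15) = 0.004769296875
italian: 0.35 × 0.5 × (1−0.35) × 0.9 × (1−0.45) × (1−0.45) = 0.0309684375
Highest score → italian.

italian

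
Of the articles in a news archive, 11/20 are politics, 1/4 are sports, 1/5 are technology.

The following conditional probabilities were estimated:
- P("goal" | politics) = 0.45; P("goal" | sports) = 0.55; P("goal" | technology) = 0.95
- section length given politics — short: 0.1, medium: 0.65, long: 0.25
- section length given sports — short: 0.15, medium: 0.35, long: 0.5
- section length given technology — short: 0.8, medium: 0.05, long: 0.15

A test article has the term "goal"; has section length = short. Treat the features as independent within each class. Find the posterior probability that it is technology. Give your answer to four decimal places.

politics: 0.55 × 0.45 × 0.1 = 0.02475
sports: 0.25 × 0.55 × 0.15 = 0.020625
technology: 0.2 × 0.95 × 0.8 = 0.152
P(technology | x) = 0.152 / 0.197375 ≈ 0.7701

0.7701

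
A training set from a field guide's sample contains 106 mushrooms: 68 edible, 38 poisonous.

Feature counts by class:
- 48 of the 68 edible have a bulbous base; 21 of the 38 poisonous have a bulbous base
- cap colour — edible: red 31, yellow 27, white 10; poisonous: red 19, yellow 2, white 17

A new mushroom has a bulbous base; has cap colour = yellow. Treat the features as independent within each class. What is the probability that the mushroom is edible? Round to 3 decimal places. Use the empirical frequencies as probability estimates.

edible: (68/106) × (48/68) × (27/68) ≈ 0.1798
poisonous: (38/106) × (21/38) × (2/38) ≈ 0.010427
P(edible | x) = 0.1798 / 0.190227 ≈ 0.945

0.945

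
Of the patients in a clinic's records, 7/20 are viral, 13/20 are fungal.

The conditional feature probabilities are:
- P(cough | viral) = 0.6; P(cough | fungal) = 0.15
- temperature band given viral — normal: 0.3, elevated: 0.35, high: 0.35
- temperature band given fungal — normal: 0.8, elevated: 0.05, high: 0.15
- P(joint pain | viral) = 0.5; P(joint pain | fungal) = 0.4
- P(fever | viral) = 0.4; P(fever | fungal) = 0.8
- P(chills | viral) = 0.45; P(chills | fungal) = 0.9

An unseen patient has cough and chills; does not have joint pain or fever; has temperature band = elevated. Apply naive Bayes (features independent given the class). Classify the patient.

viral

viral: 0.35 × 0.6 × 0.35 × (1−0.5) × (1−0.4) × 0.45 = 0.0099225
fungal: 0.65 × 0.15 × 0.05 × (1−0.4) × (1−0.8) × 0.9 = 0.0005265
Highest score → viral.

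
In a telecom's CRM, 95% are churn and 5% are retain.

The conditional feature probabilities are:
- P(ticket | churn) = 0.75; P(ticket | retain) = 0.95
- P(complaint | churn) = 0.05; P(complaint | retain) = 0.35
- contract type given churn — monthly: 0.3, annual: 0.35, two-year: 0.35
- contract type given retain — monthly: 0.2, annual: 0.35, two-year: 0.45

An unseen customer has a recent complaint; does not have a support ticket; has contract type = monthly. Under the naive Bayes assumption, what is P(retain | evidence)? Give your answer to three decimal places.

0.047

churn: 0.95 × (1−0.75) × 0.05 × 0.3 = 0.0035625
retain: 0.05 × (1−0.95) × 0.35 × 0.2 = 0.000175
P(retain | x) = 0.000175 / 0.0037375 ≈ 0.047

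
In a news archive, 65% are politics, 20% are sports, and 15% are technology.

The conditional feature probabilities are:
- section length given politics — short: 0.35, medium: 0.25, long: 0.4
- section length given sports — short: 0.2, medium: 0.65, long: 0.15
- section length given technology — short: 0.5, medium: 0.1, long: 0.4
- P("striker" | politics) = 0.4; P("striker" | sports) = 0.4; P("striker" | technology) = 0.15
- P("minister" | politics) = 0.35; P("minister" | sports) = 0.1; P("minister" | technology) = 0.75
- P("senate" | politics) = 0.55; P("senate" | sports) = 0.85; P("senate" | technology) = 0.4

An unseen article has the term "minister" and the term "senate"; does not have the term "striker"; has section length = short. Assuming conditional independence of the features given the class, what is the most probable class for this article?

politics: 0.65 × 0.35 × (1−0.4) × 0.35 × 0.55 = 0.02627625
sports: 0.2 × 0.2 × (1−0.4) × 0.1 × 0.85 = 0.00204
technology: 0.15 × 0.5 × (1−0.15) × 0.75 × 0.4 = 0.019125
Highest score → politics.

politics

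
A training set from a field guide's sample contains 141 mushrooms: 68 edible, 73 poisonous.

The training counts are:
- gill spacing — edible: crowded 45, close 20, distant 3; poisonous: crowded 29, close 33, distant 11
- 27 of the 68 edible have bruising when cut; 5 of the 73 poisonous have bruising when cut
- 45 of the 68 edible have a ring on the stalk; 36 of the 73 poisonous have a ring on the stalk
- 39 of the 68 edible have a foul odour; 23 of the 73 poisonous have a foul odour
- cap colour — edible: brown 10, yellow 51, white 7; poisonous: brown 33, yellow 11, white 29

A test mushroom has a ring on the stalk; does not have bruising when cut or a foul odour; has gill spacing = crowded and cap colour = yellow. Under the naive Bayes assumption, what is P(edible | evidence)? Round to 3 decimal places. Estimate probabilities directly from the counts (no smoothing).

0.807

edible: (68/141) × (45/68) × (41/68) × (45/68) × (29/68) × (51/68) ≈ 0.0407307
poisonous: (73/141) × (29/73) × (68/73) × (36/73) × (50/73) × (11/73) ≈ 0.00975128
P(edible | x) = 0.0407307 / 0.05048198 ≈ 0.807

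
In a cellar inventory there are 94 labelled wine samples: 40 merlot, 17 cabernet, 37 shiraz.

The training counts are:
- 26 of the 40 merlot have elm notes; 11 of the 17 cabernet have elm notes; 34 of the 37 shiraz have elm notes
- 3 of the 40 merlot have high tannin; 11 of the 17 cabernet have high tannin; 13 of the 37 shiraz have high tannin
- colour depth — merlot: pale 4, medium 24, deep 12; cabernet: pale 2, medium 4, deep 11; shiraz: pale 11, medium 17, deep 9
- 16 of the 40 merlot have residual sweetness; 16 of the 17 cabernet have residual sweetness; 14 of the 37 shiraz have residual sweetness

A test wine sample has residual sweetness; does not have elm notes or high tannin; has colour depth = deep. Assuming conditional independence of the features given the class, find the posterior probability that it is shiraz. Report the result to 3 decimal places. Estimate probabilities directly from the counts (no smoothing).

merlot: (40/94) × (14/40) × (37/40) × (12/40) × (16/40) ≈ 0.0165319
cabernet: (17/94) × (6/17) × (6/17) × (11/17) × (16/17) ≈ 0.0137196
shiraz: (37/94) × (3/37) × (24/37) × (9/37) × (14/37) ≈ 0.00190533
P(shiraz | x) = 0.00190533 / 0.03215683 ≈ 0.059

0.059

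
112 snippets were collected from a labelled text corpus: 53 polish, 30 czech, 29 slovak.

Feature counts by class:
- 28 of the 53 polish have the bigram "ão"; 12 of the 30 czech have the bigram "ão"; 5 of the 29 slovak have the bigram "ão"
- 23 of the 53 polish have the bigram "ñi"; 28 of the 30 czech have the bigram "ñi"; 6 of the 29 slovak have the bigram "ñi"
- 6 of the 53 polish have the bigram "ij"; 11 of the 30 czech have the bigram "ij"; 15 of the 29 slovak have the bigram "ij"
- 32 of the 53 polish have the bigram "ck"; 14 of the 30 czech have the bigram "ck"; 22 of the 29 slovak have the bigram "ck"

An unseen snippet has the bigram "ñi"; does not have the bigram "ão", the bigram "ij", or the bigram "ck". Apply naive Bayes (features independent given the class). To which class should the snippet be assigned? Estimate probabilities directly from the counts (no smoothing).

polish: (53/112) × (25/53) × (23/53) × (47/53) × (21/53) ≈ 0.0340361
czech: (30/112) × (18/30) × (28/30) × (19/30) × (16/30) ≈ 0.0506667
slovak: (29/112) × (24/29) × (6/29) × (14/29) × (7/29) ≈ 0.00516626
Highest score → czech.

czech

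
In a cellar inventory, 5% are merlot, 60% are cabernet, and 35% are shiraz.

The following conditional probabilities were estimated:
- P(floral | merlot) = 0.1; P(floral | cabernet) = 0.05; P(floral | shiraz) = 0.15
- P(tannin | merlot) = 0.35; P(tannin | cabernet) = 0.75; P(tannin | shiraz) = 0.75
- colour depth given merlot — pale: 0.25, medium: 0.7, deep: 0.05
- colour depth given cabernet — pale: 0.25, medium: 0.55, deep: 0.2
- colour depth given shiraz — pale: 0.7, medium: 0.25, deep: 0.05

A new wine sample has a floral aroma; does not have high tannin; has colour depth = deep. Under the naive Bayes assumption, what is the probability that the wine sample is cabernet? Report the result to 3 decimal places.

0.647

merlot: 0.05 × 0.1 × (1−0.35) × 0.05 = 0.0001625
cabernet: 0.6 × 0.05 × (1−0.75) × 0.2 = 0.0015
shiraz: 0.35 × 0.15 × (1−0.75) × 0.05 = 0.00065625
P(cabernet | x) = 0.0015 / 0.00231875 ≈ 0.647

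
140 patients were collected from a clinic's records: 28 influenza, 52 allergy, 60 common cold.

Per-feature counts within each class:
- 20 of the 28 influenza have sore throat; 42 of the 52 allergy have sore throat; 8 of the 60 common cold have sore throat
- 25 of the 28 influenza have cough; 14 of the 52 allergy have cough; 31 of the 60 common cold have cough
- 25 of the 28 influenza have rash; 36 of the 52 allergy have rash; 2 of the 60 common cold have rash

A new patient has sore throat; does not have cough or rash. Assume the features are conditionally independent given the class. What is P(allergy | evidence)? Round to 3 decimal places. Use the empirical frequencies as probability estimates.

0.704

influenza: (28/140) × (20/28) × (3/28) × (3/28) ≈ 0.00163994
allergy: (52/140) × (42/52) × (38/52) × (16/52) ≈ 0.0674556
common cold: (60/140) × (8/60) × (29/60) × (58/60) ≈ 0.0266984
P(allergy | x) = 0.0674556 / 0.09579394 ≈ 0.704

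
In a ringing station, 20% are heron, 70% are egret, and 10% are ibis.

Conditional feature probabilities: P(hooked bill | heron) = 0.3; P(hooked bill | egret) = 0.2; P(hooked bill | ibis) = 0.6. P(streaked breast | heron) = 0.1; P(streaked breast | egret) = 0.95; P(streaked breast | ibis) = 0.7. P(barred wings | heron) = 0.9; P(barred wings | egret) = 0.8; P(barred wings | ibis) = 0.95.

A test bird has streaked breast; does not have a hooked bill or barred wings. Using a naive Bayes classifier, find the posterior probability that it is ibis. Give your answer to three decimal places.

heron: 0.2 × (1−0.3) × 0.1 × (1−0.9) = 0.0014
egret: 0.7 × (1−0.2) × 0.95 × (1−0.8) = 0.1064
ibis: 0.1 × (1−0.6) × 0.7 × (1−0.95) = 0.0014
P(ibis | x) = 0.0014 / 0.1092 ≈ 0.013

0.013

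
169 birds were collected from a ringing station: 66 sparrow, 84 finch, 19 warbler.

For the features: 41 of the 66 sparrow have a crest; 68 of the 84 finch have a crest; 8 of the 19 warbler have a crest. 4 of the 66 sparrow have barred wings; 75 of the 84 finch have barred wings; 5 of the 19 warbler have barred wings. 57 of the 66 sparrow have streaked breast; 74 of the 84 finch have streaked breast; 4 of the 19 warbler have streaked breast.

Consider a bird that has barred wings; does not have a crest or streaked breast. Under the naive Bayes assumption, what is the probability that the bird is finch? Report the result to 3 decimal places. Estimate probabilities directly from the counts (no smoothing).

0.406

sparrow: (66/169) × (25/66) × (4/66) × (9/66) ≈ 0.00122255
finch: (84/169) × (16/84) × (75/84) × (10/84) ≈ 0.0100632
warbler: (19/169) × (11/19) × (5/19) × (15/19) ≈ 0.0135226
P(finch | x) = 0.0100632 / 0.02480835 ≈ 0.406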